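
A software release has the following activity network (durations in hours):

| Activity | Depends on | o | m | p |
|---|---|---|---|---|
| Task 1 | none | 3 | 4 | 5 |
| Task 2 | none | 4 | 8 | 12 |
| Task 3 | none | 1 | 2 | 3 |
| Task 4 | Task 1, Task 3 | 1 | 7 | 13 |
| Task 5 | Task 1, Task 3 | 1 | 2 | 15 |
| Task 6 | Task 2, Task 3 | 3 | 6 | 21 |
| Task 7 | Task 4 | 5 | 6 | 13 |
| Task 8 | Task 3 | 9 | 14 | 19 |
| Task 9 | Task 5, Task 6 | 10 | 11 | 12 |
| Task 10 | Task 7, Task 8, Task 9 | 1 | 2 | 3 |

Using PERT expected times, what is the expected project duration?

29 hours

te_Task 1 = (3 + 4·4 + 5)/6 = 24/6 = 4
te_Task 2 = (4 + 4·8 + 12)/6 = 48/6 = 8
te_Task 3 = (1 + 4·2 + 3)/6 = 12/6 = 2
te_Task 4 = (1 + 4·7 + 13)/6 = 42/6 = 7
te_Task 5 = (1 + 4·2 + 15)/6 = 24/6 = 4
te_Task 6 = (3 + 4·6 + 21)/6 = 48/6 = 8
te_Task 7 = (5 + 4·6 + 13)/6 = 42/6 = 7
te_Task 8 = (9 + 4·14 + 19)/6 = 84/6 = 14
te_Task 9 = (10 + 4·11 + 12)/6 = 66/6 = 11
te_Task 10 = (1 + 4·2 + 3)/6 = 12/6 = 2

Forward pass:
ES_Task 1 = 0; EF_Task 1 = 4
ES_Task 2 = 0; EF_Task 2 = 8
ES_Task 3 = 0; EF_Task 3 = 2
ES_Task 4 = max(EF_Task 1=4, EF_Task 3=2) = 4; EF_Task 4 = 4+7 = 11
ES_Task 5 = max(EF_Task 1=4, EF_Task 3=2) = 4; EF_Task 5 = 4+4 = 8
ES_Task 6 = max(EF_Task 2=8, EF_Task 3=2) = 8; EF_Task 6 = 8+8 = 16
ES_Task 7 = 11; EF_Task 7 = 11+7 = 18
ES_Task 8 = 2; EF_Task 8 = 2+14 = 16
ES_Task 9 = max(EF_Task 5=8, EF_Task 6=16) = 16; EF_Task 9 = 16+11 = 27
ES_Task 10 = max(EF_Task 7=18, EF_Task 8=16, EF_Task 9=27) = 27; EF_Task 10 = 27+2 = 29
Expected project duration μ = 29 hours. Critical path: Task 2 → Task 6 → Task 9 → Task 10.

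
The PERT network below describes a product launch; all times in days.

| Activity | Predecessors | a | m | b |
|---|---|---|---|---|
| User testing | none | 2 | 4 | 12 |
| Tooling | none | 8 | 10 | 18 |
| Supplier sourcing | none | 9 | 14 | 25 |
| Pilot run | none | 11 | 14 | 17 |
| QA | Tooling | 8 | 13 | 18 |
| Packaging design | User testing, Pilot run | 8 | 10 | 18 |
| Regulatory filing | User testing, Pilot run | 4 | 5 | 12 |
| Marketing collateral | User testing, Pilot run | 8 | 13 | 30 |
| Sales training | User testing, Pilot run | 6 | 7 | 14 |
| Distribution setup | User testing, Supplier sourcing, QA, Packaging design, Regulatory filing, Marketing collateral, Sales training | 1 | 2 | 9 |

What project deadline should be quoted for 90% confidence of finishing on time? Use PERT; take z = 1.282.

37.2 days

te_User testing = (2 + 4·4 + 12)/6 = 30/6 = 5; σ²_User testing = ((12−2)/6)² = 2.778
te_Tooling = (8 + 4·10 + 18)/6 = 66/6 = 11; σ²_Tooling = ((18−8)/6)² = 2.778
te_Supplier sourcing = (9 + 4·14 + 25)/6 = 90/6 = 15; σ²_Supplier sourcing = ((25−9)/6)² = 7.111
te_Pilot run = (11 + 4·14 + 17)/6 = 84/6 = 14; σ²_Pilot run = ((17−11)/6)² = 1.000
te_QA = (8 + 4·13 + 18)/6 = 78/6 = 13; σ²_QA = ((18−8)/6)² = 2.778
te_Packaging design = (8 + 4·10 + 18)/6 = 66/6 = 11; σ²_Packaging design = ((18−8)/6)² = 2.778
te_Regulatory filing = (4 + 4·5 + 12)/6 = 36/6 = 6; σ²_Regulatory filing = ((12−4)/6)² = 1.778
te_Marketing collateral = (8 + 4·13 + 30)/6 = 90/6 = 15; σ²_Marketing collateral = ((30−8)/6)² = 13.444
te_Sales training = (6 + 4·7 + 14)/6 = 48/6 = 8; σ²_Sales training = ((14−6)/6)² = 1.778
te_Distribution setup = (1 + 4·2 + 9)/6 = 18/6 = 3; σ²_Distribution setup = ((9−1)/6)² = 1.778

Forward pass:
ES_User testing = 0; EF_User testing = 5
ES_Tooling = 0; EF_Tooling = 11
ES_Supplier sourcing = 0; EF_Supplier sourcing = 15
ES_Pilot run = 0; EF_Pilot run = 14
ES_QA = 11; EF_QA = 11+13 = 24
ES_Packaging design = max(EF_User testing=5, EF_Pilot run=14) = 14; EF_Packaging design = 14+11 = 25
ES_Regulatory filing = max(EF_User testing=5, EF_Pilot run=14) = 14; EF_Regulatory filing = 14+6 = 20
ES_Marketing collateral = max(EF_User testing=5, EF_Pilot run=14) = 14; EF_Marketing collateral = 14+15 = 29
ES_Sales training = max(EF_User testing=5, EF_Pilot run=14) = 14; EF_Sales training = 14+8 = 22
ES_Distribution setup = max(EF_User testing=5, EF_Supplier sourcing=15, EF_QA=24, EF_Packaging design=25, EF_Regulatory filing=20, EF_Marketing collateral=29, EF_Sales training=22) = 29; EF_Distribution setup = 29+3 = 32
Expected project duration μ = 32 days. Critical path: Pilot run → Marketing collateral → Distribution setup.

Variance along critical path = 1.000 + 13.444 + 1.778 = 16.222; σ = 4.028 days.
D = μ + z·σ = 32 + 1.282·4.028 = 37.2 days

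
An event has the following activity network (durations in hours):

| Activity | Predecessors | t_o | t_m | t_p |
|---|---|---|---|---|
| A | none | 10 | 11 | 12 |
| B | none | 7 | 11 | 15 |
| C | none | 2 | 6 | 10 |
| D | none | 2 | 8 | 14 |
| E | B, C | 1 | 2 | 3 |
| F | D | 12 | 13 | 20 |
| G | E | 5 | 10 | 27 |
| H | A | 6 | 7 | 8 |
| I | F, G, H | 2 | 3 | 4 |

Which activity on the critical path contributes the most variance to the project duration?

G

te_A = (10 + 4·11 + 12)/6 = 66/6 = 11; σ²_A = ((12−10)/6)² = 0.111
te_B = (7 + 4·11 + 15)/6 = 66/6 = 11; σ²_B = ((15−7)/6)² = 1.778
te_C = (2 + 4·6 + 10)/6 = 36/6 = 6; σ²_C = ((10−2)/6)² = 1.778
te_D = (2 + 4·8 + 14)/6 = 48/6 = 8; σ²_D = ((14−2)/6)² = 4.000
te_E = (1 + 4·2 + 3)/6 = 12/6 = 2; σ²_E = ((3−1)/6)² = 0.111
te_F = (12 + 4·13 + 20)/6 = 84/6 = 14; σ²_F = ((20−12)/6)² = 1.778
te_G = (5 + 4·10 + 27)/6 = 72/6 = 12; σ²_G = ((27−5)/6)² = 13.444
te_H = (6 + 4·7 + 8)/6 = 42/6 = 7; σ²_H = ((8−6)/6)² = 0.111
te_I = (2 + 4·3 + 4)/6 = 18/6 = 3; σ²_I = ((4−2)/6)² = 0.111

Forward pass:
ES_A = 0; EF_A = 11
ES_B = 0; EF_B = 11
ES_C = 0; EF_C = 6
ES_D = 0; EF_D = 8
ES_E = max(EF_B=11, EF_C=6) = 11; EF_E = 11+2 = 13
ES_F = 8; EF_F = 8+14 = 22
ES_G = 13; EF_G = 13+12 = 25
ES_H = 11; EF_H = 11+7 = 18
ES_I = max(EF_F=22, EF_G=25, EF_H=18) = 25; EF_I = 25+3 = 28
Expected project duration μ = 28 hours. Critical path: B → E → G → I.

Variances on critical path: σ²_B=1.778, σ²_E=0.111, σ²_G=13.444, σ²_I=0.111.
Largest is σ²_G = 13.444.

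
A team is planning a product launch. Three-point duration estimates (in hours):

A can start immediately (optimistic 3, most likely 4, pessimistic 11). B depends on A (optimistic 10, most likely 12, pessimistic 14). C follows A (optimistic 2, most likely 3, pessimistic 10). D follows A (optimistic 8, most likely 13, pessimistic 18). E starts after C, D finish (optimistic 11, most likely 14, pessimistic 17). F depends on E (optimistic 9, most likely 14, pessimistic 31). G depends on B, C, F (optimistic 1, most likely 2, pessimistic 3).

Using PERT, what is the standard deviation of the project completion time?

4.37 hours

te_A = (3 + 4·4 + 11)/6 = 30/6 = 5; σ²_A = ((11−3)/6)² = 1.778
te_B = (10 + 4·12 + 14)/6 = 72/6 = 12; σ²_B = ((14−10)/6)² = 0.444
te_C = (2 + 4·3 + 10)/6 = 24/6 = 4; σ²_C = ((10−2)/6)² = 1.778
te_D = (8 + 4·13 + 18)/6 = 78/6 = 13; σ²_D = ((18−8)/6)² = 2.778
te_E = (11 + 4·14 + 17)/6 = 84/6 = 14; σ²_E = ((17−11)/6)² = 1.000
te_F = (9 + 4·14 + 31)/6 = 96/6 = 16; σ²_F = ((31−9)/6)² = 13.444
te_G = (1 + 4·2 + 3)/6 = 12/6 = 2; σ²_G = ((3−1)/6)² = 0.111

Forward pass:
ES_A = 0; EF_A = 5
ES_B = 5; EF_B = 5+12 = 17
ES_C = 5; EF_C = 5+4 = 9
ES_D = 5; EF_D = 5+13 = 18
ES_E = max(EF_C=9, EF_D=18) = 18; EF_E = 18+14 = 32
ES_F = 32; EF_F = 32+16 = 48
ES_G = max(EF_B=17, EF_C=9, EF_F=48) = 48; EF_G = 48+2 = 50
Expected project duration μ = 50 hours. Critical path: A → D → E → F → G.

Variance along critical path = 1.778 + 2.778 + 1.000 + 13.444 + 0.111 = 19.111
σ = √19.111 = 4.372 hours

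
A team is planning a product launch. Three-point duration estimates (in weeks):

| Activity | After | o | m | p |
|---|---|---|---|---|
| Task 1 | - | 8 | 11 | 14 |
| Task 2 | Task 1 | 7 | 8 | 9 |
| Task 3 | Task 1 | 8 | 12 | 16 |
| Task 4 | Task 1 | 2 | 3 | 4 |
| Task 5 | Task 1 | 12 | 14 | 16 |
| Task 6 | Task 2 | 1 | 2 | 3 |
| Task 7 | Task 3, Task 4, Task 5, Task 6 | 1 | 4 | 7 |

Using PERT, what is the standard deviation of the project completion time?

1.56 weeks

te_Task 1 = (8 + 4·11 + 14)/6 = 66/6 = 11; σ²_Task 1 = ((14−8)/6)² = 1.000
te_Task 2 = (7 + 4·8 + 9)/6 = 48/6 = 8; σ²_Task 2 = ((9−7)/6)² = 0.111
te_Task 3 = (8 + 4·12 + 16)/6 = 72/6 = 12; σ²_Task 3 = ((16−8)/6)² = 1.778
te_Task 4 = (2 + 4·3 + 4)/6 = 18/6 = 3; σ²_Task 4 = ((4−2)/6)² = 0.111
te_Task 5 = (12 + 4·14 + 16)/6 = 84/6 = 14; σ²_Task 5 = ((16−12)/6)² = 0.444
te_Task 6 = (1 + 4·2 + 3)/6 = 12/6 = 2; σ²_Task 6 = ((3−1)/6)² = 0.111
te_Task 7 = (1 + 4·4 + 7)/6 = 24/6 = 4; σ²_Task 7 = ((7−1)/6)² = 1.000

Forward pass:
ES_Task 1 = 0; EF_Task 1 = 11
ES_Task 2 = 11; EF_Task 2 = 11+8 = 19
ES_Task 3 = 11; EF_Task 3 = 11+12 = 23
ES_Task 4 = 11; EF_Task 4 = 11+3 = 14
ES_Task 5 = 11; EF_Task 5 = 11+14 = 25
ES_Task 6 = 19; EF_Task 6 = 19+2 = 21
ES_Task 7 = max(EF_Task 3=23, EF_Task 4=14, EF_Task 5=25, EF_Task 6=21) = 25; EF_Task 7 = 25+4 = 29
Expected project duration μ = 29 weeks. Critical path: Task 1 → Task 5 → Task 7.

Variance along critical path = 1.000 + 0.444 + 1.000 = 2.444
σ = √2.444 = 1.563 weeks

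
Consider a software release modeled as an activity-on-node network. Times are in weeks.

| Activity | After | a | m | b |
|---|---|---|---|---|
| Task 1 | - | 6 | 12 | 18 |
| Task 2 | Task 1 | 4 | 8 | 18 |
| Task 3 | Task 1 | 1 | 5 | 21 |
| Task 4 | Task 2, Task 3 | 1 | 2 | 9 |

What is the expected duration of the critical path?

te_Task 1 = (6 + 4·12 + 18)/6 = 72/6 = 12
te_Task 2 = (4 + 4·8 + 18)/6 = 54/6 = 9
te_Task 3 = (1 + 4·5 + 21)/6 = 42/6 = 7
te_Task 4 = (1 + 4·2 + 9)/6 = 18/6 = 3

Forward pass:
ES_Task 1 = 0; EF_Task 1 = 12
ES_Task 2 = 12; EF_Task 2 = 12+9 = 21
ES_Task 3 = 12; EF_Task 3 = 12+7 = 19
ES_Task 4 = max(EF_Task 2=21, EF_Task 3=19) = 21; EF_Task 4 = 21+3 = 24
Expected project duration μ = 24 weeks. Critical path: Task 1 → Task 2 → Task 4.

24 weeks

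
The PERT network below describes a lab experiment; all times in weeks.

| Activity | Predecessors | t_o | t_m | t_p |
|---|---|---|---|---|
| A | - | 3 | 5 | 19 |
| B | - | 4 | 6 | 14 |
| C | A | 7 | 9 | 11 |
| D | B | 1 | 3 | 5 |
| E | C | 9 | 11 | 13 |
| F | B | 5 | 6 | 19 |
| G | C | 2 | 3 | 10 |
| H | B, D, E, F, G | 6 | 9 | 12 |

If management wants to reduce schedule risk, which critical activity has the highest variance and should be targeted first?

A

te_A = (3 + 4·5 + 19)/6 = 42/6 = 7; σ²_A = ((19−3)/6)² = 7.111
te_B = (4 + 4·6 + 14)/6 = 42/6 = 7; σ²_B = ((14−4)/6)² = 2.778
te_C = (7 + 4·9 + 11)/6 = 54/6 = 9; σ²_C = ((11−7)/6)² = 0.444
te_D = (1 + 4·3 + 5)/6 = 18/6 = 3; σ²_D = ((5−1)/6)² = 0.444
te_E = (9 + 4·11 + 13)/6 = 66/6 = 11; σ²_E = ((13−9)/6)² = 0.444
te_F = (5 + 4·6 + 19)/6 = 48/6 = 8; σ²_F = ((19−5)/6)² = 5.444
te_G = (2 + 4·3 + 10)/6 = 24/6 = 4; σ²_G = ((10−2)/6)² = 1.778
te_H = (6 + 4·9 + 12)/6 = 54/6 = 9; σ²_H = ((12−6)/6)² = 1.000

Forward pass:
ES_A = 0; EF_A = 7
ES_B = 0; EF_B = 7
ES_C = 7; EF_C = 7+9 = 16
ES_D = 7; EF_D = 7+3 = 10
ES_E = 16; EF_E = 16+11 = 27
ES_F = 7; EF_F = 7+8 = 15
ES_G = 16; EF_G = 16+4 = 20
ES_H = max(EF_B=7, EF_D=10, EF_E=27, EF_F=15, EF_G=20) = 27; EF_H = 27+9 = 36
Expected project duration μ = 36 weeks. Critical path: A → C → E → H.

Variances on critical path: σ²_A=7.111, σ²_C=0.444, σ²_E=0.444, σ²_H=1.000.
Largest is σ²_A = 7.111.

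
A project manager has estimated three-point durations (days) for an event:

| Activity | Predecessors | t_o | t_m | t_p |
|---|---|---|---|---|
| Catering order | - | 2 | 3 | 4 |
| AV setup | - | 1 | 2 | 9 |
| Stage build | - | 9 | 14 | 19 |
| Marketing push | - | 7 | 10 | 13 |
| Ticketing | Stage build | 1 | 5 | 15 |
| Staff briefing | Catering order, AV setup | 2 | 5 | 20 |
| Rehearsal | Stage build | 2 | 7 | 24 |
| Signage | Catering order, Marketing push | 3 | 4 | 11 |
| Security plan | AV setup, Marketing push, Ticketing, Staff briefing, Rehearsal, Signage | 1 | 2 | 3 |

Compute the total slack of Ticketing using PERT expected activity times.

3 days

te_Catering order = (2 + 4·3 + 4)/6 = 18/6 = 3
te_AV setup = (1 + 4·2 + 9)/6 = 18/6 = 3
te_Stage build = (9 + 4·14 + 19)/6 = 84/6 = 14
te_Marketing push = (7 + 4·10 + 13)/6 = 60/6 = 10
te_Ticketing = (1 + 4·5 + 15)/6 = 36/6 = 6
te_Staff briefing = (2 + 4·5 + 20)/6 = 42/6 = 7
te_Rehearsal = (2 + 4·7 + 24)/6 = 54/6 = 9
te_Signage = (3 + 4·4 + 11)/6 = 30/6 = 5
te_Security plan = (1 + 4·2 + 3)/6 = 12/6 = 2

Forward pass:
ES_Catering order = 0; EF_Catering order = 3
ES_AV setup = 0; EF_AV setup = 3
ES_Stage build = 0; EF_Stage build = 14
ES_Marketing push = 0; EF_Marketing push = 10
ES_Ticketing = 14; EF_Ticketing = 14+6 = 20
ES_Staff briefing = max(EF_Catering order=3, EF_AV setup=3) = 3; EF_Staff briefing = 3+7 = 10
ES_Rehearsal = 14; EF_Rehearsal = 14+9 = 23
ES_Signage = max(EF_Catering order=3, EF_Marketing push=10) = 10; EF_Signage = 10+5 = 15
ES_Security plan = max(EF_AV setup=3, EF_Marketing push=10, EF_Ticketing=20, EF_Staff briefing=10, EF_Rehearsal=23, EF_Signage=15) = 23; EF_Security plan = 23+2 = 25
Expected project duration μ = 25 days. Critical path: Stage build → Rehearsal → Security plan.

Backward pass:
LF_Security plan = 25; LS_Security plan = 25−2 = 23
LF_Signage = LS_Security plan = 23; LS_Signage = 23−5 = 18
LF_Rehearsal = LS_Security plan = 23; LS_Rehearsal = 23−9 = 14
LF_Staff briefing = LS_Security plan = 23; LS_Staff briefing = 23−7 = 16
LF_Ticketing = LS_Security plan = 23; LS_Ticketing = 23−6 = 17
LF_Marketing push = min(LS_Signage=18, LS_Security plan=23) = 18; LS_Marketing push = 18−10 = 8
LF_Stage build = min(LS_Ticketing=17, LS_Rehearsal=14) = 14; LS_Stage build = 14−14 = 0
LF_AV setup = min(LS_Staff briefing=16, LS_Security plan=23) = 16; LS_AV setup = 16−3 = 13
LF_Catering order = min(LS_Staff briefing=16, LS_Signage=18) = 16; LS_Catering order = 16−3 = 13
Slack_Ticketing = LS_Ticketing − ES_Ticketing = 17 − 14 = 3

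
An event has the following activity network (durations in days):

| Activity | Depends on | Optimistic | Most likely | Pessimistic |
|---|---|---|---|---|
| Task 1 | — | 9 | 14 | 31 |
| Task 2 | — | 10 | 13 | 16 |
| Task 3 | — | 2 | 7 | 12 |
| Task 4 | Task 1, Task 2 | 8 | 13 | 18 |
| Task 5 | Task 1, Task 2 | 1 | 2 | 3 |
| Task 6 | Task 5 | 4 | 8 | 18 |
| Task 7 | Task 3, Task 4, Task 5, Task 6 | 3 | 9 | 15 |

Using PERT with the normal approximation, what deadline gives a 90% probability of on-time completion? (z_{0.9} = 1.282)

43.8 days

te_Task 1 = (9 + 4·14 + 31)/6 = 96/6 = 16; σ²_Task 1 = ((31−9)/6)² = 13.444
te_Task 2 = (10 + 4·13 + 16)/6 = 78/6 = 13; σ²_Task 2 = ((16−10)/6)² = 1.000
te_Task 3 = (2 + 4·7 + 12)/6 = 42/6 = 7; σ²_Task 3 = ((12−2)/6)² = 2.778
te_Task 4 = (8 + 4·13 + 18)/6 = 78/6 = 13; σ²_Task 4 = ((18−8)/6)² = 2.778
te_Task 5 = (1 + 4·2 + 3)/6 = 12/6 = 2; σ²_Task 5 = ((3−1)/6)² = 0.111
te_Task 6 = (4 + 4·8 + 18)/6 = 54/6 = 9; σ²_Task 6 = ((18−4)/6)² = 5.444
te_Task 7 = (3 + 4·9 + 15)/6 = 54/6 = 9; σ²_Task 7 = ((15−3)/6)² = 4.000

Forward pass:
ES_Task 1 = 0; EF_Task 1 = 16
ES_Task 2 = 0; EF_Task 2 = 13
ES_Task 3 = 0; EF_Task 3 = 7
ES_Task 4 = max(EF_Task 1=16, EF_Task 2=13) = 16; EF_Task 4 = 16+13 = 29
ES_Task 5 = max(EF_Task 1=16, EF_Task 2=13) = 16; EF_Task 5 = 16+2 = 18
ES_Task 6 = 18; EF_Task 6 = 18+9 = 27
ES_Task 7 = max(EF_Task 3=7, EF_Task 4=29, EF_Task 5=18, EF_Task 6=27) = 29; EF_Task 7 = 29+9 = 38
Expected project duration μ = 38 days. Critical path: Task 1 → Task 4 → Task 7.

Variance along critical path = 13.444 + 2.778 + 4.000 = 20.222; σ = 4.497 days.
D = μ + z·σ = 38 + 1.282·4.497 = 43.8 days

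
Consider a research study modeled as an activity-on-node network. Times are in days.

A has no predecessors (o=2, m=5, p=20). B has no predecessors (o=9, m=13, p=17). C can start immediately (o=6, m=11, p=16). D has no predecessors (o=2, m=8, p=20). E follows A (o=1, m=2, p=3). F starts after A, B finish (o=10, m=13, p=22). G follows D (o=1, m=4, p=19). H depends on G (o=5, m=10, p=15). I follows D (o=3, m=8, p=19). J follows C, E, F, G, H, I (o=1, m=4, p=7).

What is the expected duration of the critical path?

te_A = (2 + 4·5 + 20)/6 = 42/6 = 7
te_B = (9 + 4·13 + 17)/6 = 78/6 = 13
te_C = (6 + 4·11 + 16)/6 = 66/6 = 11
te_D = (2 + 4·8 + 20)/6 = 54/6 = 9
te_E = (1 + 4·2 + 3)/6 = 12/6 = 2
te_F = (10 + 4·13 + 22)/6 = 84/6 = 14
te_G = (1 + 4·4 + 19)/6 = 36/6 = 6
te_H = (5 + 4·10 + 15)/6 = 60/6 = 10
te_I = (3 + 4·8 + 19)/6 = 54/6 = 9
te_J = (1 + 4·4 + 7)/6 = 24/6 = 4

Forward pass:
ES_A = 0; EF_A = 7
ES_B = 0; EF_B = 13
ES_C = 0; EF_C = 11
ES_D = 0; EF_D = 9
ES_E = 7; EF_E = 7+2 = 9
ES_F = max(EF_A=7, EF_B=13) = 13; EF_F = 13+14 = 27
ES_G = 9; EF_G = 9+6 = 15
ES_H = 15; EF_H = 15+10 = 25
ES_I = 9; EF_I = 9+9 = 18
ES_J = max(EF_C=11, EF_E=9, EF_F=27, EF_G=15, EF_H=25, EF_I=18) = 27; EF_J = 27+4 = 31
Expected project duration μ = 31 days. Critical path: B → F → J.

31 days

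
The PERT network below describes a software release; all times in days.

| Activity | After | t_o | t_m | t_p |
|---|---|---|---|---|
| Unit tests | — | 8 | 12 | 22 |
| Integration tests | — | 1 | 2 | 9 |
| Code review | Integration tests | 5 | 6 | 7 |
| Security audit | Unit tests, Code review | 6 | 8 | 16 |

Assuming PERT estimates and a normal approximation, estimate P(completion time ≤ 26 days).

0.918

te_Unit tests = (8 + 4·12 + 22)/6 = 78/6 = 13; σ²_Unit tests = ((22−8)/6)² = 5.444
te_Integration tests = (1 + 4·2 + 9)/6 = 18/6 = 3; σ²_Integration tests = ((9−1)/6)² = 1.778
te_Code review = (5 + 4·6 + 7)/6 = 36/6 = 6; σ²_Code review = ((7−5)/6)² = 0.111
te_Security audit = (6 + 4·8 + 16)/6 = 54/6 = 9; σ²_Security audit = ((16−6)/6)² = 2.778

Forward pass:
ES_Unit tests = 0; EF_Unit tests = 13
ES_Integration tests = 0; EF_Integration tests = 3
ES_Code review = 3; EF_Code review = 3+6 = 9
ES_Security audit = max(EF_Unit tests=13, EF_Code review=9) = 13; EF_Security audit = 13+9 = 22
Expected project duration μ = 22 days. Critical path: Unit tests → Security audit.

Variance along critical path = 5.444 + 2.778 = 8.222; σ = √8.222 = 2.867 days.
Z = (26 − 22) / 2.867 = 1.395
P(T ≤ 26) = Φ(1.395) ≈ 0.918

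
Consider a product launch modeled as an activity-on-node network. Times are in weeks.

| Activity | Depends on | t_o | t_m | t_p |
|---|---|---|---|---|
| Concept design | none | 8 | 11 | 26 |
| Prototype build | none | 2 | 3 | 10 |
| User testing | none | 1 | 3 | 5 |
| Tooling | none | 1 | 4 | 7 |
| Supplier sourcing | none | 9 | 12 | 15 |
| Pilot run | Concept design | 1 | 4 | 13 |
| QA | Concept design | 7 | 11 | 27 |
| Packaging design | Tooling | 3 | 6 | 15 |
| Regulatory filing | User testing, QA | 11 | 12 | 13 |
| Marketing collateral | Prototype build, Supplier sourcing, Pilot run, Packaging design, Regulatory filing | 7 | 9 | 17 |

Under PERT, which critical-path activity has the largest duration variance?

te_Concept design = (8 + 4·11 + 26)/6 = 78/6 = 13; σ²_Concept design = ((26−8)/6)² = 9.000
te_Prototype build = (2 + 4·3 + 10)/6 = 24/6 = 4; σ²_Prototype build = ((10−2)/6)² = 1.778
te_User testing = (1 + 4·3 + 5)/6 = 18/6 = 3; σ²_User testing = ((5−1)/6)² = 0.444
te_Tooling = (1 + 4·4 + 7)/6 = 24/6 = 4; σ²_Tooling = ((7−1)/6)² = 1.000
te_Supplier sourcing = (9 + 4·12 + 15)/6 = 72/6 = 12; σ²_Supplier sourcing = ((15−9)/6)² = 1.000
te_Pilot run = (1 + 4·4 + 13)/6 = 30/6 = 5; σ²_Pilot run = ((13−1)/6)² = 4.000
te_QA = (7 + 4·11 + 27)/6 = 78/6 = 13; σ²_QA = ((27−7)/6)² = 11.111
te_Packaging design = (3 + 4·6 + 15)/6 = 42/6 = 7; σ²_Packaging design = ((15−3)/6)² = 4.000
te_Regulatory filing = (11 + 4·12 + 13)/6 = 72/6 = 12; σ²_Regulatory filing = ((13−11)/6)² = 0.111
te_Marketing collateral = (7 + 4·9 + 17)/6 = 60/6 = 10; σ²_Marketing collateral = ((17−7)/6)² = 2.778

Forward pass:
ES_Concept design = 0; EF_Concept design = 13
ES_Prototype build = 0; EF_Prototype build = 4
ES_User testing = 0; EF_User testing = 3
ES_Tooling = 0; EF_Tooling = 4
ES_Supplier sourcing = 0; EF_Supplier sourcing = 12
ES_Pilot run = 13; EF_Pilot run = 13+5 = 18
ES_QA = 13; EF_QA = 13+13 = 26
ES_Packaging design = 4; EF_Packaging design = 4+7 = 11
ES_Regulatory filing = max(EF_User testing=3, EF_QA=26) = 26; EF_Regulatory filing = 26+12 = 38
ES_Marketing collateral = max(EF_Prototype build=4, EF_Supplier sourcing=12, EF_Pilot run=18, EF_Packaging design=11, EF_Regulatory filing=38) = 38; EF_Marketing collateral = 38+10 = 48
Expected project duration μ = 48 weeks. Critical path: Concept design → QA → Regulatory filing → Marketing collateral.

Variances on critical path: σ²_Concept design=9.000, σ²_QA=11.111, σ²_Regulatory filing=0.111, σ²_Marketing collateral=2.778.
Largest is σ²_QA = 11.111.

QA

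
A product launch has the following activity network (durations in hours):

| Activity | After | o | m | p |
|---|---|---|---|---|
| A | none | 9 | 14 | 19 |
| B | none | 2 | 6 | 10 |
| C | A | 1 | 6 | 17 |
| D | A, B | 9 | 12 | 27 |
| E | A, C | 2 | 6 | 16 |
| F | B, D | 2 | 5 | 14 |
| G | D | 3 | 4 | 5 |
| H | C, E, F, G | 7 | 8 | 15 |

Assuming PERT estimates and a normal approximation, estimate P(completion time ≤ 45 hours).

0.683

te_A = (9 + 4·14 + 19)/6 = 84/6 = 14; σ²_A = ((19−9)/6)² = 2.778
te_B = (2 + 4·6 + 10)/6 = 36/6 = 6; σ²_B = ((10−2)/6)² = 1.778
te_C = (1 + 4·6 + 17)/6 = 42/6 = 7; σ²_C = ((17−1)/6)² = 7.111
te_D = (9 + 4·12 + 27)/6 = 84/6 = 14; σ²_D = ((27−9)/6)² = 9.000
te_E = (2 + 4·6 + 16)/6 = 42/6 = 7; σ²_E = ((16−2)/6)² = 5.444
te_F = (2 + 4·5 + 14)/6 = 36/6 = 6; σ²_F = ((14−2)/6)² = 4.000
te_G = (3 + 4·4 + 5)/6 = 24/6 = 4; σ²_G = ((5−3)/6)² = 0.111
te_H = (7 + 4·8 + 15)/6 = 54/6 = 9; σ²_H = ((15−7)/6)² = 1.778

Forward pass:
ES_A = 0; EF_A = 14
ES_B = 0; EF_B = 6
ES_C = 14; EF_C = 14+7 = 21
ES_D = max(EF_A=14, EF_B=6) = 14; EF_D = 14+14 = 28
ES_E = max(EF_A=14, EF_C=21) = 21; EF_E = 21+7 = 28
ES_F = max(EF_B=6, EF_D=28) = 28; EF_F = 28+6 = 34
ES_G = 28; EF_G = 28+4 = 32
ES_H = max(EF_C=21, EF_E=28, EF_F=34, EF_G=32) = 34; EF_H = 34+9 = 43
Expected project duration μ = 43 hours. Critical path: A → D → F → H.

Variance along critical path = 2.778 + 9.000 + 4.000 + 1.778 = 17.556; σ = √17.556 = 4.190 hours.
Z = (45 − 43) / 4.190 = 0.477
P(T ≤ 45) = Φ(0.477) ≈ 0.683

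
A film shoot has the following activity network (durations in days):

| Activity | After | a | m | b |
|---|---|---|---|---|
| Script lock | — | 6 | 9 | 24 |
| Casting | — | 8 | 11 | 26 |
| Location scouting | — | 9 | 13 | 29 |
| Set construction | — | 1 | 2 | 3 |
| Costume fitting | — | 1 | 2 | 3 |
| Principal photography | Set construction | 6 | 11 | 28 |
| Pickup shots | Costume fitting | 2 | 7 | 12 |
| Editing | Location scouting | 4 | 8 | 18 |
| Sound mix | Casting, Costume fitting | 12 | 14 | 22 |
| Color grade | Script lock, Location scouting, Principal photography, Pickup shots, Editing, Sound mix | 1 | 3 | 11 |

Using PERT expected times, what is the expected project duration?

te_Script lock = (6 + 4·9 + 24)/6 = 66/6 = 11
te_Casting = (8 + 4·11 + 26)/6 = 78/6 = 13
te_Location scouting = (9 + 4·13 + 29)/6 = 90/6 = 15
te_Set construction = (1 + 4·2 + 3)/6 = 12/6 = 2
te_Costume fitting = (1 + 4·2 + 3)/6 = 12/6 = 2
te_Principal photography = (6 + 4·11 + 28)/6 = 78/6 = 13
te_Pickup shots = (2 + 4·7 + 12)/6 = 42/6 = 7
te_Editing = (4 + 4·8 + 18)/6 = 54/6 = 9
te_Sound mix = (12 + 4·14 + 22)/6 = 90/6 = 15
te_Color grade = (1 + 4·3 + 11)/6 = 24/6 = 4

Forward pass:
ES_Script lock = 0; EF_Script lock = 11
ES_Casting = 0; EF_Casting = 13
ES_Location scouting = 0; EF_Location scouting = 15
ES_Set construction = 0; EF_Set construction = 2
ES_Costume fitting = 0; EF_Costume fitting = 2
ES_Principal photography = 2; EF_Principal photography = 2+13 = 15
ES_Pickup shots = 2; EF_Pickup shots = 2+7 = 9
ES_Editing = 15; EF_Editing = 15+9 = 24
ES_Sound mix = max(EF_Casting=13, EF_Costume fitting=2) = 13; EF_Sound mix = 13+15 = 28
ES_Color grade = max(EF_Script lock=11, EF_Location scouting=15, EF_Principal photography=15, EF_Pickup shots=9, EF_Editing=24, EF_Sound mix=28) = 28; EF_Color grade = 28+4 = 32
Expected project duration μ = 32 days. Critical path: Casting → Sound mix → Color grade.

32 days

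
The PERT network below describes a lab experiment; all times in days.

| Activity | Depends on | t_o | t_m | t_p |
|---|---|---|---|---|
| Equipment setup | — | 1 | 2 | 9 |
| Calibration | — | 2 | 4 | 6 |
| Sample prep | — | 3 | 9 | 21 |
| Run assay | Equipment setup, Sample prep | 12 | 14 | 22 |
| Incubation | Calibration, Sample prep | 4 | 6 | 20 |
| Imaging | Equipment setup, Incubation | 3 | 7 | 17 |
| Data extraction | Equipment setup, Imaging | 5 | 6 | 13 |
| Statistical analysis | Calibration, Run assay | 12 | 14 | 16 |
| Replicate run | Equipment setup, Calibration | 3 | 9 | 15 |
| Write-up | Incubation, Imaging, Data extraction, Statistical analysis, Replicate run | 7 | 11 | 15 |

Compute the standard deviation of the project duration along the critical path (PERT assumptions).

3.74 days

te_Equipment setup = (1 + 4·2 + 9)/6 = 18/6 = 3; σ²_Equipment setup = ((9−1)/6)² = 1.778
te_Calibration = (2 + 4·4 + 6)/6 = 24/6 = 4; σ²_Calibration = ((6−2)/6)² = 0.444
te_Sample prep = (3 + 4·9 + 21)/6 = 60/6 = 10; σ²_Sample prep = ((21−3)/6)² = 9.000
te_Run assay = (12 + 4·14 + 22)/6 = 90/6 = 15; σ²_Run assay = ((22−12)/6)² = 2.778
te_Incubation = (4 + 4·6 + 20)/6 = 48/6 = 8; σ²_Incubation = ((20−4)/6)² = 7.111
te_Imaging = (3 + 4·7 + 17)/6 = 48/6 = 8; σ²_Imaging = ((17−3)/6)² = 5.444
te_Data extraction = (5 + 4·6 + 13)/6 = 42/6 = 7; σ²_Data extraction = ((13−5)/6)² = 1.778
te_Statistical analysis = (12 + 4·14 + 16)/6 = 84/6 = 14; σ²_Statistical analysis = ((16−12)/6)² = 0.444
te_Replicate run = (3 + 4·9 + 15)/6 = 54/6 = 9; σ²_Replicate run = ((15−3)/6)² = 4.000
te_Write-up = (7 + 4·11 + 15)/6 = 66/6 = 11; σ²_Write-up = ((15−7)/6)² = 1.778

Forward pass:
ES_Equipment setup = 0; EF_Equipment setup = 3
ES_Calibration = 0; EF_Calibration = 4
ES_Sample prep = 0; EF_Sample prep = 10
ES_Run assay = max(EF_Equipment setup=3, EF_Sample prep=10) = 10; EF_Run assay = 10+15 = 25
ES_Incubation = max(EF_Calibration=4, EF_Sample prep=10) = 10; EF_Incubation = 10+8 = 18
ES_Imaging = max(EF_Equipment setup=3, EF_Incubation=18) = 18; EF_Imaging = 18+8 = 26
ES_Data extraction = max(EF_Equipment setup=3, EF_Imaging=26) = 26; EF_Data extraction = 26+7 = 33
ES_Statistical analysis = max(EF_Calibration=4, EF_Run assay=25) = 25; EF_Statistical analysis = 25+14 = 39
ES_Replicate run = max(EF_Equipment setup=3, EF_Calibration=4) = 4; EF_Replicate run = 4+9 = 13
ES_Write-up = max(EF_Incubation=18, EF_Imaging=26, EF_Data extraction=33, EF_Statistical analysis=39, EF_Replicate run=13) = 39; EF_Write-up = 39+11 = 50
Expected project duration μ = 50 days. Critical path: Sample prep → Run assay → Statistical analysis → Write-up.

Variance along critical path = 9.000 + 2.778 + 0.444 + 1.778 = 14.000
σ = √14.000 = 3.742 days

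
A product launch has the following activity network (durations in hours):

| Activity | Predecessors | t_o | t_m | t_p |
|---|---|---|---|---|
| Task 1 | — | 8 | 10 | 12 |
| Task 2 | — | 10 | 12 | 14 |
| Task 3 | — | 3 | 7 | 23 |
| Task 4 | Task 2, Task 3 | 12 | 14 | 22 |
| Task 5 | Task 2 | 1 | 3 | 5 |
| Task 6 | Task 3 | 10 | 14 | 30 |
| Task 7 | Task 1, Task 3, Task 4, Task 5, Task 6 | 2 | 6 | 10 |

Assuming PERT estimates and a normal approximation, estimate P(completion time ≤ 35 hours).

0.814

te_Task 1 = (8 + 4·10 + 12)/6 = 60/6 = 10; σ²_Task 1 = ((12−8)/6)² = 0.444
te_Task 2 = (10 + 4·12 + 14)/6 = 72/6 = 12; σ²_Task 2 = ((14−10)/6)² = 0.444
te_Task 3 = (3 + 4·7 + 23)/6 = 54/6 = 9; σ²_Task 3 = ((23−3)/6)² = 11.111
te_Task 4 = (12 + 4·14 + 22)/6 = 90/6 = 15; σ²_Task 4 = ((22−12)/6)² = 2.778
te_Task 5 = (1 + 4·3 + 5)/6 = 18/6 = 3; σ²_Task 5 = ((5−1)/6)² = 0.444
te_Task 6 = (10 + 4·14 + 30)/6 = 96/6 = 16; σ²_Task 6 = ((30−10)/6)² = 11.111
te_Task 7 = (2 + 4·6 + 10)/6 = 36/6 = 6; σ²_Task 7 = ((10−2)/6)² = 1.778

Forward pass:
ES_Task 1 = 0; EF_Task 1 = 10
ES_Task 2 = 0; EF_Task 2 = 12
ES_Task 3 = 0; EF_Task 3 = 9
ES_Task 4 = max(EF_Task 2=12, EF_Task 3=9) = 12; EF_Task 4 = 12+15 = 27
ES_Task 5 = 12; EF_Task 5 = 12+3 = 15
ES_Task 6 = 9; EF_Task 6 = 9+16 = 25
ES_Task 7 = max(EF_Task 1=10, EF_Task 3=9, EF_Task 4=27, EF_Task 5=15, EF_Task 6=25) = 27; EF_Task 7 = 27+6 = 33
Expected project duration μ = 33 hours. Critical path: Task 2 → Task 4 → Task 7.

Variance along critical path = 0.444 + 2.778 + 1.778 = 5.000; σ = √5.000 = 2.236 hours.
Z = (35 − 33) / 2.236 = 0.894
P(T ≤ 35) = Φ(0.894) ≈ 0.814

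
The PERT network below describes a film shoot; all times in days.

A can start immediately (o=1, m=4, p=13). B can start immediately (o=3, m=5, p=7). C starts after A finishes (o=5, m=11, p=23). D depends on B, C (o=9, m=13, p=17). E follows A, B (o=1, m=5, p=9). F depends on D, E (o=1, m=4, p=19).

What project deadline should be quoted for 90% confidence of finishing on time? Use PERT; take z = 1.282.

42.3 days

te_A = (1 + 4·4 + 13)/6 = 30/6 = 5; σ²_A = ((13−1)/6)² = 4.000
te_B = (3 + 4·5 + 7)/6 = 30/6 = 5; σ²_B = ((7−3)/6)² = 0.444
te_C = (5 + 4·11 + 23)/6 = 72/6 = 12; σ²_C = ((23−5)/6)² = 9.000
te_D = (9 + 4·13 + 17)/6 = 78/6 = 13; σ²_D = ((17−9)/6)² = 1.778
te_E = (1 + 4·5 + 9)/6 = 30/6 = 5; σ²_E = ((9−1)/6)² = 1.778
te_F = (1 + 4·4 + 19)/6 = 36/6 = 6; σ²_F = ((19−1)/6)² = 9.000

Forward pass:
ES_A = 0; EF_A = 5
ES_B = 0; EF_B = 5
ES_C = 5; EF_C = 5+12 = 17
ES_D = max(EF_B=5, EF_C=17) = 17; EF_D = 17+13 = 30
ES_E = max(EF_A=5, EF_B=5) = 5; EF_E = 5+5 = 10
ES_F = max(EF_D=30, EF_E=10) = 30; EF_F = 30+6 = 36
Expected project duration μ = 36 days. Critical path: A → C → D → F.

Variance along critical path = 4.000 + 9.000 + 1.778 + 9.000 = 23.778; σ = 4.876 days.
D = μ + z·σ = 36 + 1.282·4.876 = 42.3 days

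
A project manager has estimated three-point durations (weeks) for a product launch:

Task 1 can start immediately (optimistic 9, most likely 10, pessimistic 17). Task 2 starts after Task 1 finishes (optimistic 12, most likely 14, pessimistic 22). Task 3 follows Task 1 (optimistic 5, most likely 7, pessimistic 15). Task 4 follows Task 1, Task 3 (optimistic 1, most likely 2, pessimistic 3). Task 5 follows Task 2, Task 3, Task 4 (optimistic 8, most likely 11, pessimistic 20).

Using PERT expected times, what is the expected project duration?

38 weeks

te_Task 1 = (9 + 4·10 + 17)/6 = 66/6 = 11
te_Task 2 = (12 + 4·14 + 22)/6 = 90/6 = 15
te_Task 3 = (5 + 4·7 + 15)/6 = 48/6 = 8
te_Task 4 = (1 + 4·2 + 3)/6 = 12/6 = 2
te_Task 5 = (8 + 4·11 + 20)/6 = 72/6 = 12

Forward pass:
ES_Task 1 = 0; EF_Task 1 = 11
ES_Task 2 = 11; EF_Task 2 = 11+15 = 26
ES_Task 3 = 11; EF_Task 3 = 11+8 = 19
ES_Task 4 = max(EF_Task 1=11, EF_Task 3=19) = 19; EF_Task 4 = 19+2 = 21
ES_Task 5 = max(EF_Task 2=26, EF_Task 3=19, EF_Task 4=21) = 26; EF_Task 5 = 26+12 = 38
Expected project duration μ = 38 weeks. Critical path: Task 1 → Task 2 → Task 5.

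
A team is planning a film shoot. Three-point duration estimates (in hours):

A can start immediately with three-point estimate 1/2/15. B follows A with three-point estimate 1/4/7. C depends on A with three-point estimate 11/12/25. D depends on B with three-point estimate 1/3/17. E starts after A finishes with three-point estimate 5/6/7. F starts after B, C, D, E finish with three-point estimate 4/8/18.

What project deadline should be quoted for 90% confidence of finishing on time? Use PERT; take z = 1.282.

32.2 hours

te_A = (1 + 4·2 + 15)/6 = 24/6 = 4; σ²_A = ((15−1)/6)² = 5.444
te_B = (1 + 4·4 + 7)/6 = 24/6 = 4; σ²_B = ((7−1)/6)² = 1.000
te_C = (11 + 4·12 + 25)/6 = 84/6 = 14; σ²_C = ((25−11)/6)² = 5.444
te_D = (1 + 4·3 + 17)/6 = 30/6 = 5; σ²_D = ((17−1)/6)² = 7.111
te_E = (5 + 4·6 + 7)/6 = 36/6 = 6; σ²_E = ((7−5)/6)² = 0.111
te_F = (4 + 4·8 + 18)/6 = 54/6 = 9; σ²_F = ((18−4)/6)² = 5.444

Forward pass:
ES_A = 0; EF_A = 4
ES_B = 4; EF_B = 4+4 = 8
ES_C = 4; EF_C = 4+14 = 18
ES_D = 8; EF_D = 8+5 = 13
ES_E = 4; EF_E = 4+6 = 10
ES_F = max(EF_B=8, EF_C=18, EF_D=13, EF_E=10) = 18; EF_F = 18+9 = 27
Expected project duration μ = 27 hours. Critical path: A → C → F.

Variance along critical path = 5.444 + 5.444 + 5.444 = 16.333; σ = 4.041 hours.
D = μ + z·σ = 27 + 1.282·4.041 = 32.2 hours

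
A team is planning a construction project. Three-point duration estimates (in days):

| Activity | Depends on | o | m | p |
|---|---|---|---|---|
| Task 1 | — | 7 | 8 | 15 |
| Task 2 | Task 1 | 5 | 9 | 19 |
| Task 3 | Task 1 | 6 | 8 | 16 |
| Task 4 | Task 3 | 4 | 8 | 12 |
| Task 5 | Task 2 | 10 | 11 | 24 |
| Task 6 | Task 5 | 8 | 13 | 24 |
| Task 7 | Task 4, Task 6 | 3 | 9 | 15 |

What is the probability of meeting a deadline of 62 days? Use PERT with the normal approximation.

te_Task 1 = (7 + 4·8 + 15)/6 = 54/6 = 9; σ²_Task 1 = ((15−7)/6)² = 1.778
te_Task 2 = (5 + 4·9 + 19)/6 = 60/6 = 10; σ²_Task 2 = ((19−5)/6)² = 5.444
te_Task 3 = (6 + 4·8 + 16)/6 = 54/6 = 9; σ²_Task 3 = ((16−6)/6)² = 2.778
te_Task 4 = (4 + 4·8 + 12)/6 = 48/6 = 8; σ²_Task 4 = ((12−4)/6)² = 1.778
te_Task 5 = (10 + 4·11 + 24)/6 = 78/6 = 13; σ²_Task 5 = ((24−10)/6)² = 5.444
te_Task 6 = (8 + 4·13 + 24)/6 = 84/6 = 14; σ²_Task 6 = ((24−8)/6)² = 7.111
te_Task 7 = (3 + 4·9 + 15)/6 = 54/6 = 9; σ²_Task 7 = ((15−3)/6)² = 4.000

Forward pass:
ES_Task 1 = 0; EF_Task 1 = 9
ES_Task 2 = 9; EF_Task 2 = 9+10 = 19
ES_Task 3 = 9; EF_Task 3 = 9+9 = 18
ES_Task 4 = 18; EF_Task 4 = 18+8 = 26
ES_Task 5 = 19; EF_Task 5 = 19+13 = 32
ES_Task 6 = 32; EF_Task 6 = 32+14 = 46
ES_Task 7 = max(EF_Task 4=26, EF_Task 6=46) = 46; EF_Task 7 = 46+9 = 55
Expected project duration μ = 55 days. Critical path: Task 1 → Task 2 → Task 5 → Task 6 → Task 7.

Variance along critical path = 1.778 + 5.444 + 5.444 + 7.111 + 4.000 = 23.778; σ = √23.778 = 4.876 days.
Z = (62 − 55) / 4.876 = 1.436
P(T ≤ 62) = Φ(1.436) ≈ 0.924

0.924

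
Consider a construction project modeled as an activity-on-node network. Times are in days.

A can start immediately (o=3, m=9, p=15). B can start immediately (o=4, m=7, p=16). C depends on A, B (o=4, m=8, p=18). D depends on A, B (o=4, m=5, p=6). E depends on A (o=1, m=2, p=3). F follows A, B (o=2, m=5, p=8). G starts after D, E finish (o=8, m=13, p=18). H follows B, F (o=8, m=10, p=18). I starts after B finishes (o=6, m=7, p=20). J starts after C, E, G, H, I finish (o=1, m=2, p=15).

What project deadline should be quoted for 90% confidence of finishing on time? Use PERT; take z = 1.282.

35.5 days

te_A = (3 + 4·9 + 15)/6 = 54/6 = 9; σ²_A = ((15−3)/6)² = 4.000
te_B = (4 + 4·7 + 16)/6 = 48/6 = 8; σ²_B = ((16−4)/6)² = 4.000
te_C = (4 + 4·8 + 18)/6 = 54/6 = 9; σ²_C = ((18−4)/6)² = 5.444
te_D = (4 + 4·5 + 6)/6 = 30/6 = 5; σ²_D = ((6−4)/6)² = 0.111
te_E = (1 + 4·2 + 3)/6 = 12/6 = 2; σ²_E = ((3−1)/6)² = 0.111
te_F = (2 + 4·5 + 8)/6 = 30/6 = 5; σ²_F = ((8−2)/6)² = 1.000
te_G = (8 + 4·13 + 18)/6 = 78/6 = 13; σ²_G = ((18−8)/6)² = 2.778
te_H = (8 + 4·10 + 18)/6 = 66/6 = 11; σ²_H = ((18−8)/6)² = 2.778
te_I = (6 + 4·7 + 20)/6 = 54/6 = 9; σ²_I = ((20−6)/6)² = 5.444
te_J = (1 + 4·2 + 15)/6 = 24/6 = 4; σ²_J = ((15−1)/6)² = 5.444

Forward pass:
ES_A = 0; EF_A = 9
ES_B = 0; EF_B = 8
ES_C = max(EF_A=9, EF_B=8) = 9; EF_C = 9+9 = 18
ES_D = max(EF_A=9, EF_B=8) = 9; EF_D = 9+5 = 14
ES_E = 9; EF_E = 9+2 = 11
ES_F = max(EF_A=9, EF_B=8) = 9; EF_F = 9+5 = 14
ES_G = max(EF_D=14, EF_E=11) = 14; EF_G = 14+13 = 27
ES_H = max(EF_B=8, EF_F=14) = 14; EF_H = 14+11 = 25
ES_I = 8; EF_I = 8+9 = 17
ES_J = max(EF_C=18, EF_E=11, EF_G=27, EF_H=25, EF_I=17) = 27; EF_J = 27+4 = 31
Expected project duration μ = 31 days. Critical path: A → D → G → J.

Variance along critical path = 4.000 + 0.111 + 2.778 + 5.444 = 12.333; σ = 3.512 days.
D = μ + z·σ = 31 + 1.282·3.512 = 35.5 days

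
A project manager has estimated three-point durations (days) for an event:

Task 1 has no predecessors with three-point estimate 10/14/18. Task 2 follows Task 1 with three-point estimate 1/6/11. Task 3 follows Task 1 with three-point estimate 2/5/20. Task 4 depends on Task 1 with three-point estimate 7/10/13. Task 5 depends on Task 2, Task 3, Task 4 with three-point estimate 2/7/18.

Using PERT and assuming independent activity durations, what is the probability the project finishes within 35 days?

te_Task 1 = (10 + 4·14 + 18)/6 = 84/6 = 14; σ²_Task 1 = ((18−10)/6)² = 1.778
te_Task 2 = (1 + 4·6 + 11)/6 = 36/6 = 6; σ²_Task 2 = ((11−1)/6)² = 2.778
te_Task 3 = (2 + 4·5 + 20)/6 = 42/6 = 7; σ²_Task 3 = ((20−2)/6)² = 9.000
te_Task 4 = (7 + 4·10 + 13)/6 = 60/6 = 10; σ²_Task 4 = ((13−7)/6)² = 1.000
te_Task 5 = (2 + 4·7 + 18)/6 = 48/6 = 8; σ²_Task 5 = ((18−2)/6)² = 7.111

Forward pass:
ES_Task 1 = 0; EF_Task 1 = 14
ES_Task 2 = 14; EF_Task 2 = 14+6 = 20
ES_Task 3 = 14; EF_Task 3 = 14+7 = 21
ES_Task 4 = 14; EF_Task 4 = 14+10 = 24
ES_Task 5 = max(EF_Task 2=20, EF_Task 3=21, EF_Task 4=24) = 24; EF_Task 5 = 24+8 = 32
Expected project duration μ = 32 days. Critical path: Task 1 → Task 4 → Task 5.

Variance along critical path = 1.778 + 1.000 + 7.111 = 9.889; σ = √9.889 = 3.145 days.
Z = (35 − 32) / 3.145 = 0.954
P(T ≤ 35) = Φ(0.954) ≈ 0.830

0.830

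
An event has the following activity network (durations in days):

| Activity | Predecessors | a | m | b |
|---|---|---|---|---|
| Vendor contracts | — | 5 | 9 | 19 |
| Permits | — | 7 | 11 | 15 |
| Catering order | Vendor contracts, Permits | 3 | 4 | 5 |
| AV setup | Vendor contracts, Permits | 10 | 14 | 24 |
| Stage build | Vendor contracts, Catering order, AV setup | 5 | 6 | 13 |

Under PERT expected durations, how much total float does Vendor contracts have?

te_Vendor contracts = (5 + 4·9 + 19)/6 = 60/6 = 10
te_Permits = (7 + 4·11 + 15)/6 = 66/6 = 11
te_Catering order = (3 + 4·4 + 5)/6 = 24/6 = 4
te_AV setup = (10 + 4·14 + 24)/6 = 90/6 = 15
te_Stage build = (5 + 4·6 + 13)/6 = 42/6 = 7

Forward pass:
ES_Vendor contracts = 0; EF_Vendor contracts = 10
ES_Permits = 0; EF_Permits = 11
ES_Catering order = max(EF_Vendor contracts=10, EF_Permits=11) = 11; EF_Catering order = 11+4 = 15
ES_AV setup = max(EF_Vendor contracts=10, EF_Permits=11) = 11; EF_AV setup = 11+15 = 26
ES_Stage build = max(EF_Vendor contracts=10, EF_Catering order=15, EF_AV setup=26) = 26; EF_Stage build = 26+7 = 33
Expected project duration μ = 33 days. Critical path: Permits → AV setup → Stage build.

Backward pass:
LF_Stage build = 33; LS_Stage build = 33−7 = 26
LF_AV setup = LS_Stage build = 26; LS_AV setup = 26−15 = 11
LF_Catering order = LS_Stage build = 26; LS_Catering order = 26−4 = 22
LF_Permits = min(LS_Catering order=22, LS_AV setup=11) = 11; LS_Permits = 11−11 = 0
LF_Vendor contracts = min(LS_Catering order=22, LS_AV setup=11, LS_Stage build=26) = 11; LS_Vendor contracts = 11−10 = 1
Slack_Vendor contracts = LS_Vendor contracts − ES_Vendor contracts = 1 − 0 = 1

1 days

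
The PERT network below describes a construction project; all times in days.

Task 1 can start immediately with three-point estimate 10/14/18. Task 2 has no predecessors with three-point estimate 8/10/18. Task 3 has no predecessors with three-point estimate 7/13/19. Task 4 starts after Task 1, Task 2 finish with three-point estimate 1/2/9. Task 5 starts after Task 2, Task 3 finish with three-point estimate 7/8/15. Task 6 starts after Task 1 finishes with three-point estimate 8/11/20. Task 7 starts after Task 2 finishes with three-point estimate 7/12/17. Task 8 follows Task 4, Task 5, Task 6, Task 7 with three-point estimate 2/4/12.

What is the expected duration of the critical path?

31 days

te_Task 1 = (10 + 4·14 + 18)/6 = 84/6 = 14
te_Task 2 = (8 + 4·10 + 18)/6 = 66/6 = 11
te_Task 3 = (7 + 4·13 + 19)/6 = 78/6 = 13
te_Task 4 = (1 + 4·2 + 9)/6 = 18/6 = 3
te_Task 5 = (7 + 4·8 + 15)/6 = 54/6 = 9
te_Task 6 = (8 + 4·11 + 20)/6 = 72/6 = 12
te_Task 7 = (7 + 4·12 + 17)/6 = 72/6 = 12
te_Task 8 = (2 + 4·4 + 12)/6 = 30/6 = 5

Forward pass:
ES_Task 1 = 0; EF_Task 1 = 14
ES_Task 2 = 0; EF_Task 2 = 11
ES_Task 3 = 0; EF_Task 3 = 13
ES_Task 4 = max(EF_Task 1=14, EF_Task 2=11) = 14; EF_Task 4 = 14+3 = 17
ES_Task 5 = max(EF_Task 2=11, EF_Task 3=13) = 13; EF_Task 5 = 13+9 = 22
ES_Task 6 = 14; EF_Task 6 = 14+12 = 26
ES_Task 7 = 11; EF_Task 7 = 11+12 = 23
ES_Task 8 = max(EF_Task 4=17, EF_Task 5=22, EF_Task 6=26, EF_Task 7=23) = 26; EF_Task 8 = 26+5 = 31
Expected project duration μ = 31 days. Critical path: Task 1 → Task 6 → Task 8.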